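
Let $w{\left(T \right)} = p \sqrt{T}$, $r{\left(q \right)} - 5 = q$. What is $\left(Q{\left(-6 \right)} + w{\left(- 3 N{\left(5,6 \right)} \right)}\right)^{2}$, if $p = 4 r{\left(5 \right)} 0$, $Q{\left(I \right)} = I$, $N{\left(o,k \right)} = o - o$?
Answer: $36$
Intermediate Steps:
$N{\left(o,k \right)} = 0$
$r{\left(q \right)} = 5 + q$
$p = 0$ ($p = 4 \left(5 + 5\right) 0 = 4 \cdot 10 \cdot 0 = 40 \cdot 0 = 0$)
$w{\left(T \right)} = 0$ ($w{\left(T \right)} = 0 \sqrt{T} = 0$)
$\left(Q{\left(-6 \right)} + w{\left(- 3 N{\left(5,6 \right)} \right)}\right)^{2} = \left(-6 + 0\right)^{2} = \left(-6\right)^{2} = 36$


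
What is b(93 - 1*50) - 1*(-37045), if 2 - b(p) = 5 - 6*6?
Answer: 37078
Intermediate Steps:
b(p) = 33 (b(p) = 2 - (5 - 6*6) = 2 - (5 - 36) = 2 - 1*(-31) = 2 + 31 = 33)
b(93 - 1*50) - 1*(-37045) = 33 - 1*(-37045) = 33 + 37045 = 37078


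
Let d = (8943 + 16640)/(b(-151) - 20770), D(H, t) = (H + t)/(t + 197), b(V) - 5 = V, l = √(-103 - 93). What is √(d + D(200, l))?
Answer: √(-3845158254974995 - 19907849009160*I)/135971430 ≈ 0.0011806 - 0.45605*I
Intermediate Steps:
l = 14*I (l = √(-196) = 14*I ≈ 14.0*I)
b(V) = 5 + V
D(H, t) = (H + t)/(197 + t)
d = -25583/20916 (d = (8943 + 16640)/((5 - 151) - 20770) = 25583/(-146 - 20770) = 25583/(-20916) = 25583*(-1/20916) = -25583/20916 ≈ -1.2231)
√(d + D(200, l)) = √(-25583/20916 + (200 + 14*I)/(197 + 14*I)) = √(-25583/20916 + ((197 - 14*I)/39005)*(200 + 14*I)) = √(-25583/20916 + (197 - 14*I)*(200 + 14*I)/39005)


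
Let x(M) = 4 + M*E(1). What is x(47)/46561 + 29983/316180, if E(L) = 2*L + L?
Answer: 1441884563/14721656980 ≈ 0.097943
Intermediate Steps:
E(L) = 3*L
x(M) = 4 + 3*M (x(M) = 4 + M*(3*1) = 4 + M*3 = 4 + 3*M)
x(47)/46561 + 29983/316180 = (4 + 3*47)/46561 + 29983/316180 = (4 + 141)*(1/46561) + 29983*(1/316180) = 145*(1/46561) + 29983/316180 = 145/46561 + 29983/316180 = 1441884563/14721656980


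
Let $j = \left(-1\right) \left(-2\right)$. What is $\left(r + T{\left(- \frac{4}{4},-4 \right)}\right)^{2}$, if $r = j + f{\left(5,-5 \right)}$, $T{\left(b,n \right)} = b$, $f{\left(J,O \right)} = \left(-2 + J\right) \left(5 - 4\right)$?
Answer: $16$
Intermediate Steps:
$f{\left(J,O \right)} = -2 + J$ ($f{\left(J,O \right)} = \left(-2 + J\right) 1 = -2 + J$)
$j = 2$
$r = 5$ ($r = 2 + \left(-2 + 5\right) = 2 + 3 = 5$)
$\left(r + T{\left(- \frac{4}{4},-4 \right)}\right)^{2} = \left(5 - \frac{4}{4}\right)^{2} = \left(5 - 1\right)^{2} = 4^{2} = 16$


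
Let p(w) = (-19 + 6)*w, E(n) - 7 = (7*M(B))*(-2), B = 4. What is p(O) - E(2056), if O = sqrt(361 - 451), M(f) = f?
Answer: 49 - 39*I*sqrt(10) ≈ 49.0 - 123.33*I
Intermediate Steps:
E(n) = -49 (E(n) = 7 + (7*4)*(-2) = 7 + 28*(-2) = 7 - 56 = -49)
O = 3*I*sqrt(10) (O = sqrt(-90) = 3*I*sqrt(10) ≈ 9.4868*I)
p(w) = -13*w
p(O) - E(2056) = -39*I*sqrt(10) - 1*(-49) = -39*I*sqrt(10) + 49 = 49 - 39*I*sqrt(10)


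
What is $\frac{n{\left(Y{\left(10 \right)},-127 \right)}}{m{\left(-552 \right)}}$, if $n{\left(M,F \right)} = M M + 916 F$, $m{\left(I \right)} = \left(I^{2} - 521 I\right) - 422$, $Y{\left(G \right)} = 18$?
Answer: $- \frac{58004}{295937} \approx -0.196$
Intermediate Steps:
$m{\left(I \right)} = -422 + I^{2} - 521 I$
$n{\left(M,F \right)} = M^{2} + 916 F$
$\frac{n{\left(Y{\left(10 \right)},-127 \right)}}{m{\left(-552 \right)}} = \frac{18^{2} + 916 \left(-127\right)}{-422 + \left(-552\right)^{2} - -287592} = \frac{324 - 116332}{-422 + 304704 + 287592} = - \frac{116008}{591874} = \left(-116008\right) \frac{1}{591874} = - \frac{58004}{295937}$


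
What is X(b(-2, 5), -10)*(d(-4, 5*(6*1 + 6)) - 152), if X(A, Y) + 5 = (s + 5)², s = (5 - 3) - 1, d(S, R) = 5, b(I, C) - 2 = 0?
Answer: -4557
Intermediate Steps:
b(I, C) = 2 (b(I, C) = 2 + 0 = 2)
s = 1 (s = 2 - 1 = 1)
X(A, Y) = 31 (X(A, Y) = -5 + (1 + 5)² = -5 + 6² = -5 + 36 = 31)
X(b(-2, 5), -10)*(d(-4, 5*(6*1 + 6)) - 152) = 31*(5 - 152) = 31*(-147) = -4557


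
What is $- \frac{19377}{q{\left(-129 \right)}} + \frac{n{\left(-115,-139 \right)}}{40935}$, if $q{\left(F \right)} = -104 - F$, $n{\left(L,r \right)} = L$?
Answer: $- \frac{158640074}{204675} \approx -775.08$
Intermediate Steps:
$- \frac{19377}{q{\left(-129 \right)}} + \frac{n{\left(-115,-139 \right)}}{40935} = - \frac{19377}{-104 - -129} - \frac{115}{40935} = - \frac{19377}{-104 + 129} - \frac{23}{8187} = - \frac{19377}{25} - \frac{23}{8187} = - \frac{158640074}{204675}$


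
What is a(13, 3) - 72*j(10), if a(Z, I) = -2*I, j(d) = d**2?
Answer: -7206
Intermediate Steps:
a(13, 3) - 72*j(10) = -2*3 - 72*10**2 = -6 - 72*100 = -6 - 7200 = -7206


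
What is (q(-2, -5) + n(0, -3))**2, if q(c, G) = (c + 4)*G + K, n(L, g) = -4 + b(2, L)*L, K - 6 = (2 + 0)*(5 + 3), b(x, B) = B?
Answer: 64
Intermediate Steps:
K = 22 (K = 6 + (2 + 0)*(5 + 3) = 6 + 2*8 = 6 + 16 = 22)
n(L, g) = -4 + L**2 (n(L, g) = -4 + L*L = -4 + L**2)
q(c, G) = 22 + G*(4 + c) (q(c, G) = (c + 4)*G + 22 = (4 + c)*G + 22 = G*(4 + c) + 22 = 22 + G*(4 + c))
(q(-2, -5) + n(0, -3))**2 = ((22 + 4*(-5) - 5*(-2)) + (-4 + 0**2))**2 = ((22 - 20 + 10) + (-4 + 0))**2 = (12 - 4)**2 = 8**2 = 64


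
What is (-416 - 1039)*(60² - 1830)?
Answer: -2575350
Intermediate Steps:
(-416 - 1039)*(60² - 1830) = -1455*(3600 - 1830) = -1455*1770 = -2575350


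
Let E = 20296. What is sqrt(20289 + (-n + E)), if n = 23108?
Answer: sqrt(17477) ≈ 132.20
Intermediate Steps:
sqrt(20289 + (-n + E)) = sqrt(20289 + (-1*23108 + 20296)) = sqrt(20289 + (-23108 + 20296)) = sqrt(20289 - 2812) = sqrt(17477)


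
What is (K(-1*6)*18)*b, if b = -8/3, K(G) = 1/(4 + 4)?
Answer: -6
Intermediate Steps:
K(G) = ⅛ (K(G) = 1/8 = ⅛)
b = -8/3 (b = -8*⅓ = -8/3 ≈ -2.6667)
(K(-1*6)*18)*b = ((⅛)*18)*(-8/3) = (9/4)*(-8/3) = -6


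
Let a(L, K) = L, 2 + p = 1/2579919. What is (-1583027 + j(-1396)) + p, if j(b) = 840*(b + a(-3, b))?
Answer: -7115904206690/2579919 ≈ -2.7582e+6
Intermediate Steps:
p = -5159837/2579919 (p = -2 + 1/2579919 = -5159837/2579919 ≈ -2.0000)
j(b) = -2520 + 840*b (j(b) = 840*(b - 3) = 840*(-3 + b) = -2520 + 840*b)
(-1583027 + j(-1396)) + p = (-1583027 + (-2520 + 840*(-1396))) - 5159837/2579919 = (-1583027 + (-2520 - 1172640)) - 5159837/2579919 = (-1583027 - 1175160) - 5159837/2579919 = -2758187 - 5159837/2579919 = -7115904206690/2579919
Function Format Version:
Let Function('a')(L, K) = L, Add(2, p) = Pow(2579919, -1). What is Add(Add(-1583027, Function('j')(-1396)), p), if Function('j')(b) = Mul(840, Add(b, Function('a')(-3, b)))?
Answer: Rational(-7115904206690, 2579919) ≈ -2.7582e+6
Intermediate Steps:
p = Rational(-5159837, 2579919) (p = Add(-2, Pow(2579919, -1)) = Add(-2, Rational(1, 2579919)) = Rational(-5159837, 2579919) ≈ -2.0000)
Function('j')(b) = Add(-2520, Mul(840, b)) (Function('j')(b) = Mul(840, Add(b, -3)) = Mul(840, Add(-3, b)) = Add(-2520, Mul(840, b)))
Add(Add(-1583027, Function('j')(-1396)), p) = Add(Add(-1583027, Add(-2520, Mul(840, -1396))), Rational(-5159837, 2579919)) = Add(Add(-1583027, Add(-2520, -1172640)), Rational(-5159837, 2579919)) = Add(Add(-1583027, -1175160), Rational(-5159837, 2579919)) = Add(-2758187, Rational(-5159837, 2579919)) = Rational(-7115904206690, 2579919)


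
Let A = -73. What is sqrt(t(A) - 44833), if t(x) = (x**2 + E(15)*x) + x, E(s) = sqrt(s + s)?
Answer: sqrt(-39577 - 73*sqrt(30)) ≈ 199.94*I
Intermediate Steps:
E(s) = sqrt(2)*sqrt(s) (E(s) = sqrt(2*s) = sqrt(2)*sqrt(s))
t(x) = x + x**2 + x*sqrt(30) (t(x) = (x**2 + (sqrt(2)*sqrt(15))*x) + x = (x**2 + sqrt(30)*x) + x = (x**2 + x*sqrt(30)) + x = x + x**2 + x*sqrt(30))
sqrt(t(A) - 44833) = sqrt(-73*(1 - 73 + sqrt(30)) - 44833) = sqrt(-73*(-72 + sqrt(30)) - 44833) = sqrt((5256 - 73*sqrt(30)) - 44833) = sqrt(-39577 - 73*sqrt(30))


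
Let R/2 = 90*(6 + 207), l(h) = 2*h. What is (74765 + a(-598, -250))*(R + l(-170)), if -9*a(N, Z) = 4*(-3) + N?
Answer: 25592810000/9 ≈ 2.8436e+9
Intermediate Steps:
a(N, Z) = 4/3 - N/9 (a(N, Z) = -(4*(-3) + N)/9 = -(-12 + N)/9 = 4/3 - N/9)
R = 38340 (R = 2*(90*(6 + 207)) = 2*(90*213) = 2*19170 = 38340)
(74765 + a(-598, -250))*(R + l(-170)) = (74765 + (4/3 - 1/9*(-598)))*(38340 + 2*(-170)) = (74765 + (4/3 + 598/9))*(38340 - 340) = (74765 + 610/9)*38000 = (673495/9)*38000 = 25592810000/9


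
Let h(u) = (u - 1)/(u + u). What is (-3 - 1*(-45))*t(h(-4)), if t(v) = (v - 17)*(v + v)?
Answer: -13755/16 ≈ -859.69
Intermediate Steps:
h(u) = (-1 + u)/(2*u) (h(u) = (-1 + u)/((2*u)) = (-1 + u)*(1/(2*u)) = (-1 + u)/(2*u))
t(v) = 2*v*(-17 + v) (t(v) = (-17 + v)*(2*v) = 2*v*(-17 + v))
(-3 - 1*(-45))*t(h(-4)) = (-3 - 1*(-45))*(2*((½)*(-1 - 4)/(-4))*(-17 + (½)*(-1 - 4)/(-4))) = (-3 + 45)*(2*((½)*(-¼)*(-5))*(-17 + (½)*(-¼)*(-5))) = 42*(2*(5/8)*(-17 + 5/8)) = 42*(2*(5/8)*(-131/8)) = 42*(-655/32) = -13755/16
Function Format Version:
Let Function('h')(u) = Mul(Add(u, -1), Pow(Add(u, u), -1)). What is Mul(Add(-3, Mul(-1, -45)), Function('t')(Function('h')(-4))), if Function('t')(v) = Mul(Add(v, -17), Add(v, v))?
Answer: Rational(-13755, 16) ≈ -859.69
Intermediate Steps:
Function('h')(u) = Mul(Rational(1, 2), Pow(u, -1), Add(-1, u)) (Function('h')(u) = Mul(Add(-1, u), Pow(Mul(2, u), -1)) = Mul(Add(-1, u), Mul(Rational(1, 2), Pow(u, -1))) = Mul(Rational(1, 2), Pow(u, -1), Add(-1, u)))
Function('t')(v) = Mul(2, v, Add(-17, v)) (Function('t')(v) = Mul(Add(-17, v), Mul(2, v)) = Mul(2, v, Add(-17, v)))
Mul(Add(-3, Mul(-1, -45)), Function('t')(Function('h')(-4))) = Mul(Add(-3, Mul(-1, -45)), Mul(2, Mul(Rational(1, 2), Pow(-4, -1), Add(-1, -4)), Add(-17, Mul(Rational(1, 2), Pow(-4, -1), Add(-1, -4))))) = Mul(Add(-3, 45), Mul(2, Mul(Rational(1, 2), Rational(-1, 4), -5), Add(-17, Mul(Rational(1, 2), Rational(-1, 4), -5)))) = Mul(42, Mul(2, Rational(5, 8), Add(-17, Rational(5, 8)))) = Mul(42, Mul(2, Rational(5, 8), Rational(-131, 8))) = Mul(42, Rational(-655, 32)) = Rational(-13755, 16)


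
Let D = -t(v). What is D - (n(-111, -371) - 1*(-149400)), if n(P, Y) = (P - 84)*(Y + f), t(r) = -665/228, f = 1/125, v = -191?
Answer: -66522157/300 ≈ -2.2174e+5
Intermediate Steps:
f = 1/125 ≈ 0.0080000
t(r) = -35/12 (t(r) = -665*1/228 = -35/12)
n(P, Y) = (-84 + P)*(1/125 + Y) (n(P, Y) = (P - 84)*(Y + 1/125) = (-84 + P)*(1/125 + Y))
D = 35/12 (D = -1*(-35/12) = 35/12 ≈ 2.9167)
D - (n(-111, -371) - 1*(-149400)) = 35/12 - ((-84/125 - 84*(-371) + (1/125)*(-111) - 111*(-371)) - 1*(-149400)) = 35/12 - ((-84/125 + 31164 - 111/125 + 41181) + 149400) = 35/12 - (1808586/25 + 149400) = 35/12 - 1*5543586/25 = 35/12 - 5543586/25 = -66522157/300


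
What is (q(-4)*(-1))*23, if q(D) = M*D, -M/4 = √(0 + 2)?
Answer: -368*√2 ≈ -520.43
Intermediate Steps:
M = -4*√2 (M = -4*√(0 + 2) = -4*√2 ≈ -5.6569)
q(D) = -4*D*√2 (q(D) = (-4*√2)*D = -4*D*√2)
(q(-4)*(-1))*23 = (-4*(-4)*√2*(-1))*23 = ((16*√2)*(-1))*23 = -16*√2*23 = -368*√2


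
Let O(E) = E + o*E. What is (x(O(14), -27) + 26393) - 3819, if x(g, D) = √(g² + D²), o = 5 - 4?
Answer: 22574 + √1513 ≈ 22613.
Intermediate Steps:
o = 1
O(E) = 2*E (O(E) = E + 1*E = E + E = 2*E)
x(g, D) = √(D² + g²)
(x(O(14), -27) + 26393) - 3819 = (√((-27)² + (2*14)²) + 26393) - 3819 = (√(729 + 28²) + 26393) - 3819 = (√(729 + 784) + 26393) - 3819 = (√1513 + 26393) - 3819 = (26393 + √1513) - 3819 = 22574 + √1513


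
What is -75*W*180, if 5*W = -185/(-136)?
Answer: -124875/34 ≈ -3672.8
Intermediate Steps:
W = 37/136 (W = (-185/(-136))/5 = (-185*(-1/136))/5 = (1/5)*(185/136) = 37/136 ≈ 0.27206)
-75*W*180 = -75*37/136*180 = -2775/136*180 = -124875/34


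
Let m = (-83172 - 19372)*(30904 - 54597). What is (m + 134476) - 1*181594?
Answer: 2429527874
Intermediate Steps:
m = 2429574992 (m = -102544*(-23693) = 2429574992)
(m + 134476) - 1*181594 = (2429574992 + 134476) - 1*181594 = 2429709468 - 181594 = 2429527874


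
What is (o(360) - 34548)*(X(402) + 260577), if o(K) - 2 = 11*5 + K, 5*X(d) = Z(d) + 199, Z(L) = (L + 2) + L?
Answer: -8900613918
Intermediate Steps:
Z(L) = 2 + 2*L (Z(L) = (2 + L) + L = 2 + 2*L)
X(d) = 201/5 + 2*d/5 (X(d) = ((2 + 2*d) + 199)/5 = (201 + 2*d)/5 = 201/5 + 2*d/5)
o(K) = 57 + K (o(K) = 2 + (11*5 + K) = 2 + (55 + K) = 57 + K)
(o(360) - 34548)*(X(402) + 260577) = ((57 + 360) - 34548)*((201/5 + (⅖)*402) + 260577) = (417 - 34548)*((201/5 + 804/5) + 260577) = -34131*(201 + 260577) = -34131*260778 = -8900613918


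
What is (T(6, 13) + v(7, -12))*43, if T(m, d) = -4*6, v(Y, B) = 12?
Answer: -516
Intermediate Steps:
T(m, d) = -24
(T(6, 13) + v(7, -12))*43 = (-24 + 12)*43 = -12*43 = -516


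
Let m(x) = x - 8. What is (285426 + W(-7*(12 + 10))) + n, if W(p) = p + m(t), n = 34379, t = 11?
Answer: 319654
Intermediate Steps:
m(x) = -8 + x
W(p) = 3 + p (W(p) = p + (-8 + 11) = p + 3 = 3 + p)
(285426 + W(-7*(12 + 10))) + n = (285426 + (3 - 7*(12 + 10))) + 34379 = (285426 + (3 - 7*22)) + 34379 = (285426 + (3 - 154)) + 34379 = (285426 - 151) + 34379 = 285275 + 34379 = 319654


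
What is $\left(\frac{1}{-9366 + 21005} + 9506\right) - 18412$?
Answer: $- \frac{103656933}{11639} \approx -8906.0$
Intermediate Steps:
$\left(\frac{1}{-9366 + 21005} + 9506\right) - 18412 = \left(\frac{1}{11639} + 9506\right) - 18412 = \frac{110640335}{11639} - 18412 = - \frac{103656933}{11639}$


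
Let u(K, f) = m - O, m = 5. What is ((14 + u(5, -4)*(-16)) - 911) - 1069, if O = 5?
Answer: -1966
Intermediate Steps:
u(K, f) = 0 (u(K, f) = 5 - 1*5 = 5 - 5 = 0)
((14 + u(5, -4)*(-16)) - 911) - 1069 = ((14 + 0*(-16)) - 911) - 1069 = ((14 + 0) - 911) - 1069 = (14 - 911) - 1069 = -897 - 1069 = -1966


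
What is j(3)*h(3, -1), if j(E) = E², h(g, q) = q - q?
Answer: 0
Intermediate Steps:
h(g, q) = 0
j(3)*h(3, -1) = 3²*0 = 9*0 = 0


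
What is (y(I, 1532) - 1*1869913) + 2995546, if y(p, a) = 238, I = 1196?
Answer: 1125871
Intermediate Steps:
(y(I, 1532) - 1*1869913) + 2995546 = (238 - 1*1869913) + 2995546 = (238 - 1869913) + 2995546 = -1869675 + 2995546 = 1125871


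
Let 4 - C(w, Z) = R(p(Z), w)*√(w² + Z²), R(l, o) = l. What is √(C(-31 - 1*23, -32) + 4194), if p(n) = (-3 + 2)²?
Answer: √(4198 - 2*√985) ≈ 64.306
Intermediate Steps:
p(n) = 1 (p(n) = (-1)² = 1)
C(w, Z) = 4 - √(Z² + w²) (C(w, Z) = 4 - √(w² + Z²) = 4 - √(Z² + w²))
√(C(-31 - 1*23, -32) + 4194) = √((4 - √((-32)² + (-31 - 1*23)²)) + 4194) = √((4 - √(1024 + (-31 - 23)²)) + 4194) = √((4 - √(1024 + (-54)²)) + 4194) = √((4 - √(1024 + 2916)) + 4194) = √((4 - √3940) + 4194) = √((4 - 2*√985) + 4194) = √(4198 - 2*√985)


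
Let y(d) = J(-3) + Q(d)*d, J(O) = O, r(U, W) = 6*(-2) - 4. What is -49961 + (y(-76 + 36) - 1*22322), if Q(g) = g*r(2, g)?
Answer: -97886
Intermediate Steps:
r(U, W) = -16 (r(U, W) = -12 - 4 = -16)
Q(g) = -16*g (Q(g) = g*(-16) = -16*g)
y(d) = -3 - 16*d² (y(d) = -3 + (-16*d)*d = -3 - 16*d²)
-49961 + (y(-76 + 36) - 1*22322) = -49961 + ((-3 - 16*(-76 + 36)²) - 1*22322) = -49961 + ((-3 - 16*(-40)²) - 22322) = -49961 + ((-3 - 16*1600) - 22322) = -49961 + ((-3 - 25600) - 22322) = -49961 + (-25603 - 22322) = -49961 - 47925 = -97886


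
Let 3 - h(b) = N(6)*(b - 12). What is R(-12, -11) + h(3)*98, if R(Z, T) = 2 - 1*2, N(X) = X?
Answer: 5586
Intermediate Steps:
h(b) = 75 - 6*b (h(b) = 3 - 6*(b - 12) = 3 - 6*(-12 + b) = 3 - (-72 + 6*b) = 3 + (72 - 6*b) = 75 - 6*b)
R(Z, T) = 0 (R(Z, T) = 2 - 2 = 0)
R(-12, -11) + h(3)*98 = 0 + (75 - 6*3)*98 = 0 + (75 - 18)*98 = 0 + 57*98 = 0 + 5586 = 5586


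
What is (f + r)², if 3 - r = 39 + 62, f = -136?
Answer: 54756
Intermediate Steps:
r = -98 (r = 3 - (39 + 62) = 3 - 1*101 = 3 - 101 = -98)
(f + r)² = (-136 - 98)² = (-234)² = 54756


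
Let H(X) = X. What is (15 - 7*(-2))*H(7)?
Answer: 203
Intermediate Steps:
(15 - 7*(-2))*H(7) = (15 - 7*(-2))*7 = (15 + 14)*7 = 29*7 = 203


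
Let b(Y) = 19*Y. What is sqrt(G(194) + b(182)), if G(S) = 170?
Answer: 2*sqrt(907) ≈ 60.233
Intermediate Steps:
sqrt(G(194) + b(182)) = sqrt(170 + 19*182) = sqrt(170 + 3458) = sqrt(3628) = 2*sqrt(907)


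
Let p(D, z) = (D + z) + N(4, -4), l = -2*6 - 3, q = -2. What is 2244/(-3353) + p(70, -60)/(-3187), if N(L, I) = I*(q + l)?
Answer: -7413162/10686011 ≈ -0.69373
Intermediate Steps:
l = -15 (l = -12 - 3 = -15)
N(L, I) = -17*I (N(L, I) = I*(-2 - 15) = I*(-17) = -17*I)
p(D, z) = 68 + D + z (p(D, z) = (D + z) - 17*(-4) = (D + z) + 68 = 68 + D + z)
2244/(-3353) + p(70, -60)/(-3187) = 2244/(-3353) + (68 + 70 - 60)/(-3187) = 2244*(-1/3353) + 78*(-1/3187) = -2244/3353 - 78/3187 = -7413162/10686011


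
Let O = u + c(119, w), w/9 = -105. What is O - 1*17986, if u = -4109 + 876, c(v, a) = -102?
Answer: -21321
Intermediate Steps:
w = -945 (w = 9*(-105) = -945)
u = -3233
O = -3335 (O = -3233 - 102 = -3335)
O - 1*17986 = -3335 - 1*17986 = -3335 - 17986 = -21321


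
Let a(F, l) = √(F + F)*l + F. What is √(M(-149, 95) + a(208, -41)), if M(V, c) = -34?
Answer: √(174 - 164*√26) ≈ 25.734*I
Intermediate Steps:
a(F, l) = F + l*√2*√F (a(F, l) = √(2*F)*l + F = (√2*√F)*l + F = l*√2*√F + F = F + l*√2*√F)
√(M(-149, 95) + a(208, -41)) = √(-34 + (208 - 41*√2*√208)) = √(-34 + (208 - 41*√2*4*√13)) = √(-34 + (208 - 164*√26)) = √(174 - 164*√26)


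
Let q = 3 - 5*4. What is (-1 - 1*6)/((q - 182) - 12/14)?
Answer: 49/1399 ≈ 0.035025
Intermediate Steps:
q = -17 (q = 3 - 20 = -17)
(-1 - 1*6)/((q - 182) - 12/14) = (-1 - 1*6)/((-17 - 182) - 12/14) = (-1 - 6)/(-199 - 12*1/14) = -7/(-199 - 6/7) = -7/(-1399/7) = -7*(-7/1399) = 49/1399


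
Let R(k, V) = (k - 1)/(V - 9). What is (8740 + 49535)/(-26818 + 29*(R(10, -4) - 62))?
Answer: -757575/372269 ≈ -2.0350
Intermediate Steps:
R(k, V) = (-1 + k)/(-9 + V)
(8740 + 49535)/(-26818 + 29*(R(10, -4) - 62)) = (8740 + 49535)/(-26818 + 29*((-1 + 10)/(-9 - 4) - 62)) = 58275/(-26818 + 29*(9/(-13) - 62)) = 58275/(-26818 + 29*(-1/13*9 - 62)) = 58275/(-26818 + 29*(-9/13 - 62)) = 58275/(-26818 + 29*(-815/13)) = 58275/(-26818 - 23635/13) = 58275/(-372269/13) = 58275*(-13/372269) = -757575/372269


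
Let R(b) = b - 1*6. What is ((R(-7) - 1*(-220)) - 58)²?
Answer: 22201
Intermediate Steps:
R(b) = -6 + b (R(b) = b - 6 = -6 + b)
((R(-7) - 1*(-220)) - 58)² = (((-6 - 7) - 1*(-220)) - 58)² = ((-13 + 220) - 58)² = (207 - 58)² = 149² = 22201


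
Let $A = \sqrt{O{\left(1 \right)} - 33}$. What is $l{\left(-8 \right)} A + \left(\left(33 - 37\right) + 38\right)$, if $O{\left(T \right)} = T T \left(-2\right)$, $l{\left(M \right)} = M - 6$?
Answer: $34 - 14 i \sqrt{35} \approx 34.0 - 82.825 i$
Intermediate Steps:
$l{\left(M \right)} = -6 + M$
$O{\left(T \right)} = - 2 T^{2}$ ($O{\left(T \right)} = T^{2} \left(-2\right) = - 2 T^{2}$)
$A = i \sqrt{35}$ ($A = \sqrt{- 2 \cdot 1^{2} - 33} = \sqrt{\left(-2\right) 1 - 33} = \sqrt{-2 - 33} = \sqrt{-35} = i \sqrt{35} \approx 5.9161 i$)
$l{\left(-8 \right)} A + \left(\left(33 - 37\right) + 38\right) = \left(-6 - 8\right) i \sqrt{35} + \left(\left(33 - 37\right) + 38\right) = - 14 i \sqrt{35} + \left(-4 + 38\right) = - 14 i \sqrt{35} + 34 = 34 - 14 i \sqrt{35}$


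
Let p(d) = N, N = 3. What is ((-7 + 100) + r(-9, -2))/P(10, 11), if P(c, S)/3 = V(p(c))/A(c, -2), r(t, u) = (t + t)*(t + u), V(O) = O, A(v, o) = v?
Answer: 970/3 ≈ 323.33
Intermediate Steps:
p(d) = 3
r(t, u) = 2*t*(t + u) (r(t, u) = (2*t)*(t + u) = 2*t*(t + u))
P(c, S) = 9/c (P(c, S) = 3*(3/c) = 9/c)
((-7 + 100) + r(-9, -2))/P(10, 11) = ((-7 + 100) + 2*(-9)*(-9 - 2))/((9/10)) = (93 + 2*(-9)*(-11))/((9*(⅒))) = (93 + 198)/(9/10) = 291*(10/9) = 970/3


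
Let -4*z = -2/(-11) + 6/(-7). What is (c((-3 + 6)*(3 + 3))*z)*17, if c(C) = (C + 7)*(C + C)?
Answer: 198900/77 ≈ 2583.1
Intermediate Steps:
c(C) = 2*C*(7 + C) (c(C) = (7 + C)*(2*C) = 2*C*(7 + C))
z = 13/77 (z = -(-2/(-11) + 6/(-7))/4 = -(-2*(-1/11) + 6*(-⅐))/4 = -(2/11 - 6/7)/4 = -¼*(-52/77) = 13/77 ≈ 0.16883)
(c((-3 + 6)*(3 + 3))*z)*17 = ((2*((-3 + 6)*(3 + 3))*(7 + (-3 + 6)*(3 + 3)))*(13/77))*17 = ((2*(3*6)*(7 + 3*6))*(13/77))*17 = ((2*18*(7 + 18))*(13/77))*17 = ((2*18*25)*(13/77))*17 = (900*(13/77))*17 = (11700/77)*17 = 198900/77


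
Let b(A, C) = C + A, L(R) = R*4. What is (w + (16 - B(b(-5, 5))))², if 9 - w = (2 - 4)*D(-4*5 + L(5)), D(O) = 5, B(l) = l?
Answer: 1225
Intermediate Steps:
L(R) = 4*R
b(A, C) = A + C
w = 19 (w = 9 - (2 - 4)*5 = 9 - (-2)*5 = 9 - 1*(-10) = 9 + 10 = 19)
(w + (16 - B(b(-5, 5))))² = (19 + (16 - (-5 + 5)))² = (19 + (16 - 1*0))² = (19 + (16 + 0))² = (19 + 16)² = 35² = 1225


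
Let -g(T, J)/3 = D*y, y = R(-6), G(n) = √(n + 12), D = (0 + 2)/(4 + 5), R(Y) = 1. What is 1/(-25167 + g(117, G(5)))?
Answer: -3/75503 ≈ -3.9734e-5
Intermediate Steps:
D = 2/9 ≈ 0.22222
G(n) = √(12 + n)
y = 1
g(T, J) = -⅔ (g(T, J) = -2/3 = -3*2/9 = -⅔)
1/(-25167 + g(117, G(5))) = 1/(-25167 - ⅔) = 1/(-75503/3) = -3/75503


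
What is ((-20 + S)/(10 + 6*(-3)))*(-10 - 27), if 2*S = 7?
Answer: -1221/16 ≈ -76.313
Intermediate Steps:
S = 7/2 (S = (½)*7 = 7/2 ≈ 3.5000)
((-20 + S)/(10 + 6*(-3)))*(-10 - 27) = ((-20 + 7/2)/(10 + 6*(-3)))*(-10 - 27) = -33/(2*(10 - 18))*(-37) = -33/2/(-8)*(-37) = -33/2*(-⅛)*(-37) = (33/16)*(-37) = -1221/16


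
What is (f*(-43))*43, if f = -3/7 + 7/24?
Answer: 42527/168 ≈ 253.14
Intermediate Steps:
f = -23/168 (f = -3*1/7 + 7*(1/24) = -3/7 + 7/24 = -23/168 ≈ -0.13690)
(f*(-43))*43 = -23/168*(-43)*43 = (989/168)*43 = 42527/168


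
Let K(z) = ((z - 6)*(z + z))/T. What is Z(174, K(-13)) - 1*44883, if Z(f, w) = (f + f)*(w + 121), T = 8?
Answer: 18714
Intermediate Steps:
K(z) = z*(-6 + z)/4 (K(z) = ((z - 6)*(z + z))/8 = ((-6 + z)*(2*z))*(⅛) = (2*z*(-6 + z))*(⅛) = z*(-6 + z)/4)
Z(f, w) = 2*f*(121 + w) (Z(f, w) = (2*f)*(121 + w) = 2*f*(121 + w))
Z(174, K(-13)) - 1*44883 = 2*174*(121 + (¼)*(-13)*(-6 - 13)) - 1*44883 = 2*174*(121 + (¼)*(-13)*(-19)) - 44883 = 2*174*(121 + 247/4) - 44883 = 2*174*(731/4) - 44883 = 63597 - 44883 = 18714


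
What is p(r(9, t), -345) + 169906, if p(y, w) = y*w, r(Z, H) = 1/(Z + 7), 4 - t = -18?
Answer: 2718151/16 ≈ 1.6988e+5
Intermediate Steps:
t = 22 (t = 4 - 1*(-18) = 4 + 18 = 22)
r(Z, H) = 1/(7 + Z)
p(y, w) = w*y
p(r(9, t), -345) + 169906 = -345/(7 + 9) + 169906 = -345/16 + 169906 = 2718151/16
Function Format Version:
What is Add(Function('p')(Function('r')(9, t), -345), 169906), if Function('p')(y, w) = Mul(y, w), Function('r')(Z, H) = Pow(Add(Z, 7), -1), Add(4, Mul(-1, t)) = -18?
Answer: Rational(2718151, 16) ≈ 1.6988e+5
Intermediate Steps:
t = 22 (t = Add(4, Mul(-1, -18)) = Add(4, 18) = 22)
Function('r')(Z, H) = Pow(Add(7, Z), -1)
Function('p')(y, w) = Mul(w, y)
Add(Function('p')(Function('r')(9, t), -345), 169906) = Add(Mul(-345, Pow(Add(7, 9), -1)), 169906) = Add(Mul(-345, Pow(16, -1)), 169906) = Add(Mul(-345, Rational(1, 16)), 169906) = Add(Rational(-345, 16), 169906) = Rational(2718151, 16)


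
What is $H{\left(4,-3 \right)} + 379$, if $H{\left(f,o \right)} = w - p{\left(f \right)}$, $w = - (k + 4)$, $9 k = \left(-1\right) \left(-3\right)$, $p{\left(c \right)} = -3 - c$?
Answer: $\frac{1145}{3} \approx 381.67$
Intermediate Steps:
$k = \frac{1}{3}$ ($k = \frac{\left(-1\right) \left(-3\right)}{9} = \frac{1}{9} \cdot 3 = \frac{1}{3} \approx 0.33333$)
$w = - \frac{13}{3}$ ($w = - (\frac{1}{3} + 4) = \left(-1\right) \frac{13}{3} = - \frac{13}{3} \approx -4.3333$)
$H{\left(f,o \right)} = - \frac{4}{3} + f$ ($H{\left(f,o \right)} = - \frac{13}{3} - \left(-3 - f\right) = - \frac{13}{3} + \left(3 + f\right) = - \frac{4}{3} + f$)
$H{\left(4,-3 \right)} + 379 = \left(- \frac{4}{3} + 4\right) + 379 = \frac{8}{3} + 379 = \frac{1145}{3}$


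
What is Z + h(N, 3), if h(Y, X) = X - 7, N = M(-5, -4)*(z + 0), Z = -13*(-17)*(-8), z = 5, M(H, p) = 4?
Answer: -1772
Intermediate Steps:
Z = -1768 (Z = 221*(-8) = -1768)
N = 20 (N = 4*(5 + 0) = 4*5 = 20)
h(Y, X) = -7 + X
Z + h(N, 3) = -1768 + (-7 + 3) = -1768 - 4 = -1772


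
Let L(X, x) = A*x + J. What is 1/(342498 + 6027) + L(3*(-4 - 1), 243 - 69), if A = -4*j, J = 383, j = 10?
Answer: -2292248924/348525 ≈ -6577.0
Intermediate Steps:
A = -40 (A = -4*10 = -40)
L(X, x) = 383 - 40*x (L(X, x) = -40*x + 383 = 383 - 40*x)
1/(342498 + 6027) + L(3*(-4 - 1), 243 - 69) = 1/(342498 + 6027) + (383 - 40*(243 - 69)) = 1/348525 + (383 - 40*174) = 1/348525 + (383 - 6960) = 1/348525 - 6577 = -2292248924/348525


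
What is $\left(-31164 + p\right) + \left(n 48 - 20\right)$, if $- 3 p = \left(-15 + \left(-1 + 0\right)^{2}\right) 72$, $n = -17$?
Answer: $-31664$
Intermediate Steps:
$p = 336$ ($p = - \frac{\left(-15 + \left(-1 + 0\right)^{2}\right) 72}{3} = - \frac{\left(-15 + \left(-1\right)^{2}\right) 72}{3} = - \frac{\left(-15 + 1\right) 72}{3} = - \frac{\left(-14\right) 72}{3} = \left(- \frac{1}{3}\right) \left(-1008\right) = 336$)
$\left(-31164 + p\right) + \left(n 48 - 20\right) = \left(-31164 + 336\right) - 836 = -30828 - 836 = -31664$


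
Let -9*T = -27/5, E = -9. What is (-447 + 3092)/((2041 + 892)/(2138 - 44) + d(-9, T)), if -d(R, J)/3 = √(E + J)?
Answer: 11603429850/242925779 + 34793673660*I*√210/1700480453 ≈ 47.765 + 296.51*I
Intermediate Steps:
T = ⅗ (T = -(-3)/5 = -⅑*(-27/5) = ⅗ ≈ 0.60000)
d(R, J) = -3*√(-9 + J)
(-447 + 3092)/((2041 + 892)/(2138 - 44) + d(-9, T)) = (-447 + 3092)/((2041 + 892)/(2138 - 44) - 3*√(-9 + ⅗)) = 2645/(2933/2094 - 3*I*√210/5)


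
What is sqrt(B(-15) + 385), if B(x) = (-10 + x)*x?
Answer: 2*sqrt(190) ≈ 27.568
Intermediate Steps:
B(x) = x*(-10 + x)
sqrt(B(-15) + 385) = sqrt(-15*(-10 - 15) + 385) = sqrt(-15*(-25) + 385) = sqrt(375 + 385) = sqrt(760) = 2*sqrt(190)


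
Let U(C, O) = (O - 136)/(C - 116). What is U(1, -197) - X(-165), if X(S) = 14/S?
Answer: 11311/3795 ≈ 2.9805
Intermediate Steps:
U(C, O) = (-136 + O)/(-116 + C)
U(1, -197) - X(-165) = (-136 - 197)/(-116 + 1) - 14/(-165) = -333/(-115) - 14*(-1)/165 = -1/115*(-333) - 1*(-14/165) = 333/115 + 14/165 = 11311/3795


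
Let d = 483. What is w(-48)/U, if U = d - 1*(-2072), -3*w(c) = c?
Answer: 16/2555 ≈ 0.0062622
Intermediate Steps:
w(c) = -c/3
U = 2555 (U = 483 - 1*(-2072) = 483 + 2072 = 2555)
w(-48)/U = -⅓*(-48)/2555 = 16*(1/2555) = 16/2555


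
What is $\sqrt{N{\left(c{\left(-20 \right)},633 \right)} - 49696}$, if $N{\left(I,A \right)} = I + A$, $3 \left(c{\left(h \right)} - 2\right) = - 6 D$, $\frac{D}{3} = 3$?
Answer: $i \sqrt{49079} \approx 221.54 i$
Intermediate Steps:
$D = 9$ ($D = 3 \cdot 3 = 9$)
$c{\left(h \right)} = -16$ ($c{\left(h \right)} = 2 + \frac{\left(-6\right) 9}{3} = 2 + \frac{1}{3} \left(-54\right) = 2 - 18 = -16$)
$N{\left(I,A \right)} = A + I$
$\sqrt{N{\left(c{\left(-20 \right)},633 \right)} - 49696} = \sqrt{\left(633 - 16\right) - 49696} = \sqrt{617 - 49696} = \sqrt{-49079} = i \sqrt{49079}$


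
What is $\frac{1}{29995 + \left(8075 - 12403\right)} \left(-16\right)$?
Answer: $- \frac{16}{25667} \approx -0.00062337$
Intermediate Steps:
$\frac{1}{29995 + \left(8075 - 12403\right)} \left(-16\right) = \frac{1}{29995 - 4328} \left(-16\right) = \frac{1}{25667} \left(-16\right) = - \frac{16}{25667}$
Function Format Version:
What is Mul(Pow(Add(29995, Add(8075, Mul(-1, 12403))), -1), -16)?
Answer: Rational(-16, 25667) ≈ -0.00062337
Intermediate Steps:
Mul(Pow(Add(29995, Add(8075, Mul(-1, 12403))), -1), -16) = Mul(Pow(Add(29995, Add(8075, -12403)), -1), -16) = Mul(Pow(Add(29995, -4328), -1), -16) = Mul(Pow(25667, -1), -16) = Mul(Rational(1, 25667), -16) = Rational(-16, 25667)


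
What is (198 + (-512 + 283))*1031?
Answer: -31961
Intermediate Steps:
(198 + (-512 + 283))*1031 = (198 - 229)*1031 = -31*1031 = -31961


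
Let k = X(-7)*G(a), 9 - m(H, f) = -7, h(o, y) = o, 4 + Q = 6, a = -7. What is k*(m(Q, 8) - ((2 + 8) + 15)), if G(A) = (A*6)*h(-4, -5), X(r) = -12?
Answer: 18144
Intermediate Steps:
Q = 2 (Q = -4 + 6 = 2)
G(A) = -24*A (G(A) = (A*6)*(-4) = (6*A)*(-4) = -24*A)
m(H, f) = 16 (m(H, f) = 9 - 1*(-7) = 9 + 7 = 16)
k = -2016 (k = -(-288)*(-7) = -12*168 = -2016)
k*(m(Q, 8) - ((2 + 8) + 15)) = -2016*(16 - ((2 + 8) + 15)) = -2016*(16 - (10 + 15)) = -2016*(16 - 1*25) = -2016*(16 - 25) = -2016*(-9) = 18144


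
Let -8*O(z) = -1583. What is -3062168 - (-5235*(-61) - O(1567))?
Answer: -27050441/8 ≈ -3.3813e+6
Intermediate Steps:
O(z) = 1583/8 (O(z) = -⅛*(-1583) = 1583/8)
-3062168 - (-5235*(-61) - O(1567)) = -3062168 - (-5235*(-61) - 1*1583/8) = -3062168 - (319335 - 1583/8) = -3062168 - 1*2553097/8 = -3062168 - 2553097/8 = -27050441/8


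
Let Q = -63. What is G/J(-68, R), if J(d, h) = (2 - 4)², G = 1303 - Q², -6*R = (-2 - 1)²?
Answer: -1333/2 ≈ -666.50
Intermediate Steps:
R = -3/2 (R = -(-2 - 1)²/6 = -⅙*(-3)² = -⅙*9 = -3/2 ≈ -1.5000)
G = -2666 (G = 1303 - 1*(-63)² = 1303 - 1*3969 = 1303 - 3969 = -2666)
J(d, h) = 4 (J(d, h) = (-2)² = 4)
G/J(-68, R) = -2666/4 = -2666*¼ = -1333/2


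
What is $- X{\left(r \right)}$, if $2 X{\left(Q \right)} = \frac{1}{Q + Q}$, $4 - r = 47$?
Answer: $\frac{1}{172} \approx 0.005814$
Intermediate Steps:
$r = -43$ ($r = 4 - 47 = -43$)
$X{\left(Q \right)} = \frac{1}{4 Q}$ ($X{\left(Q \right)} = \frac{1}{2 \left(Q + Q\right)} = \frac{1}{2 \cdot 2 Q} = \frac{\frac{1}{2} \frac{1}{Q}}{2} = \frac{1}{4 Q}$)
$- X{\left(r \right)} = - \frac{1}{4 \left(-43\right)} = - \frac{-1}{4 \cdot 43} = \left(-1\right) \left(- \frac{1}{172}\right) = \frac{1}{172}$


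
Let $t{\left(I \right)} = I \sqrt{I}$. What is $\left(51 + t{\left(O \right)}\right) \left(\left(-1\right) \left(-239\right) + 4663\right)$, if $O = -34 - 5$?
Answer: $250002 - 191178 i \sqrt{39} \approx 2.5 \cdot 10^{5} - 1.1939 \cdot 10^{6} i$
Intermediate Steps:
$O = -39$ ($O = -34 - 5 = -39$)
$t{\left(I \right)} = I^{\frac{3}{2}}$
$\left(51 + t{\left(O \right)}\right) \left(\left(-1\right) \left(-239\right) + 4663\right) = \left(51 + \left(-39\right)^{\frac{3}{2}}\right) \left(\left(-1\right) \left(-239\right) + 4663\right) = \left(51 - 39 i \sqrt{39}\right) \left(239 + 4663\right) = \left(51 - 39 i \sqrt{39}\right) 4902 = 250002 - 191178 i \sqrt{39}$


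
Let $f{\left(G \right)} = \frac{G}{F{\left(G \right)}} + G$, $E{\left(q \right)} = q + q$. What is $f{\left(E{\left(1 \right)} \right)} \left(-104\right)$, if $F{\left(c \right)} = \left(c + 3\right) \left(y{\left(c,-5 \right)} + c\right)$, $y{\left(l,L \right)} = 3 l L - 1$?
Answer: $- \frac{29952}{145} \approx -206.57$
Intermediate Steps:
$y{\left(l,L \right)} = -1 + 3 L l$ ($y{\left(l,L \right)} = 3 L l - 1 = -1 + 3 L l$)
$E{\left(q \right)} = 2 q$
$F{\left(c \right)} = \left(-1 - 14 c\right) \left(3 + c\right)$ ($F{\left(c \right)} = \left(c + 3\right) \left(\left(-1 + 3 \left(-5\right) c\right) + c\right) = \left(3 + c\right) \left(\left(-1 - 15 c\right) + c\right) = \left(3 + c\right) \left(-1 - 14 c\right) = \left(-1 - 14 c\right) \left(3 + c\right)$)
$f{\left(G \right)} = G + \frac{G}{-3 - 43 G - 14 G^{2}}$ ($f{\left(G \right)} = \frac{G}{-3 - 43 G - 14 G^{2}} + G = G + \frac{G}{-3 - 43 G - 14 G^{2}}$)
$f{\left(E{\left(1 \right)} \right)} \left(-104\right) = \frac{2 \cdot 1 \left(2 + 14 \left(2 \cdot 1\right)^{2} + 43 \cdot 2 \cdot 1\right)}{3 + 14 \left(2 \cdot 1\right)^{2} + 43 \cdot 2 \cdot 1} \left(-104\right) = \frac{2 \left(2 + 14 \cdot 2^{2} + 43 \cdot 2\right)}{3 + 14 \cdot 2^{2} + 43 \cdot 2} \left(-104\right) = \frac{2 \left(2 + 14 \cdot 4 + 86\right)}{3 + 14 \cdot 4 + 86} \left(-104\right) = \frac{2 \left(2 + 56 + 86\right)}{3 + 56 + 86} \left(-104\right) = 2 \cdot \frac{1}{145} \cdot 144 \left(-104\right) = \frac{288}{145} \left(-104\right) = - \frac{29952}{145}$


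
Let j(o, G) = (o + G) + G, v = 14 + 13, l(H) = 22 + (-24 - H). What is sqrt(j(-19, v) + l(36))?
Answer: I*sqrt(3) ≈ 1.732*I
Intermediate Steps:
l(H) = -2 - H
v = 27
j(o, G) = o + 2*G (j(o, G) = (G + o) + G = o + 2*G)
sqrt(j(-19, v) + l(36)) = sqrt((-19 + 2*27) + (-2 - 1*36)) = sqrt((-19 + 54) + (-2 - 36)) = sqrt(35 - 38) = sqrt(-3) = I*sqrt(3)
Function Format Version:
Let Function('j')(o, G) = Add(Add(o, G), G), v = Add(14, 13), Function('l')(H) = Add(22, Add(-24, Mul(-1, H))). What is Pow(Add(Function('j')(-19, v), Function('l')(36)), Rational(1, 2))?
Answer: Mul(I, Pow(3, Rational(1, 2))) ≈ Mul(1.7320, I)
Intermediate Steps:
Function('l')(H) = Add(-2, Mul(-1, H))
v = 27
Function('j')(o, G) = Add(o, Mul(2, G)) (Function('j')(o, G) = Add(Add(G, o), G) = Add(o, Mul(2, G)))
Pow(Add(Function('j')(-19, v), Function('l')(36)), Rational(1, 2)) = Pow(Add(Add(-19, Mul(2, 27)), Add(-2, Mul(-1, 36))), Rational(1, 2)) = Pow(Add(Add(-19, 54), Add(-2, -36)), Rational(1, 2)) = Pow(Add(35, -38), Rational(1, 2)) = Pow(-3, Rational(1, 2)) = Mul(I, Pow(3, Rational(1, 2)))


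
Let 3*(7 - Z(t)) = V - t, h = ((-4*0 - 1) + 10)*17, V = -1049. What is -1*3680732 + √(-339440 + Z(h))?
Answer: -3680732 + I*√3051291/3 ≈ -3.6807e+6 + 582.26*I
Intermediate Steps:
h = 153 (h = ((0 - 1) + 10)*17 = (-1 + 10)*17 = 9*17 = 153)
Z(t) = 1070/3 + t/3 (Z(t) = 7 - (-1049 - t)/3 = 7 + (1049/3 + t/3) = 1070/3 + t/3)
-1*3680732 + √(-339440 + Z(h)) = -1*3680732 + √(-339440 + (1070/3 + (⅓)*153)) = -3680732 + √(-339440 + (1070/3 + 51)) = -3680732 + √(-339440 + 1223/3) = -3680732 + √(-1017097/3) = -3680732 + I*√3051291/3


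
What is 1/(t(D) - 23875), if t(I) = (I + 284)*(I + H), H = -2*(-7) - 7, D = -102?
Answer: -1/41165 ≈ -2.4292e-5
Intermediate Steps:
H = 7 (H = 14 - 7 = 7)
t(I) = (7 + I)*(284 + I) (t(I) = (I + 284)*(I + 7) = (284 + I)*(7 + I) = (7 + I)*(284 + I))
1/(t(D) - 23875) = 1/((1988 + (-102)**2 + 291*(-102)) - 23875) = 1/((1988 + 10404 - 29682) - 23875) = 1/(-17290 - 23875) = 1/(-41165) = -1/41165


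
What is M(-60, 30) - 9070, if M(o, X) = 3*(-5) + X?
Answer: -9055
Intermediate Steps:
M(o, X) = -15 + X
M(-60, 30) - 9070 = (-15 + 30) - 9070 = 15 - 9070 = -9055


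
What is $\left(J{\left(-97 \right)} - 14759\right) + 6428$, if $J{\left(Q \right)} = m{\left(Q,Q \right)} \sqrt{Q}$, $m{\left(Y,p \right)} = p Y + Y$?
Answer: $-8331 + 9312 i \sqrt{97} \approx -8331.0 + 91713.0 i$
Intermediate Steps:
$m{\left(Y,p \right)} = Y + Y p$ ($m{\left(Y,p \right)} = Y p + Y = Y + Y p$)
$J{\left(Q \right)} = Q^{\frac{3}{2}} \left(1 + Q\right)$ ($J{\left(Q \right)} = Q \left(1 + Q\right) \sqrt{Q} = Q^{\frac{3}{2}} \left(1 + Q\right)$)
$\left(J{\left(-97 \right)} - 14759\right) + 6428 = \left(\left(-97\right)^{\frac{3}{2}} \left(1 - 97\right) - 14759\right) + 6428 = \left(- 97 i \sqrt{97} \left(-96\right) - 14759\right) + 6428 = \left(9312 i \sqrt{97} - 14759\right) + 6428 = \left(-14759 + 9312 i \sqrt{97}\right) + 6428 = -8331 + 9312 i \sqrt{97}$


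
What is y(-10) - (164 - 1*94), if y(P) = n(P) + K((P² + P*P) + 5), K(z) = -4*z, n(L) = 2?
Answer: -888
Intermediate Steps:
y(P) = -18 - 8*P² (y(P) = 2 - 4*((P² + P*P) + 5) = 2 - 4*((P² + P²) + 5) = 2 - 4*(2*P² + 5) = 2 - 4*(5 + 2*P²) = 2 + (-20 - 8*P²) = -18 - 8*P²)
y(-10) - (164 - 1*94) = (-18 - 8*(-10)²) - (164 - 1*94) = (-18 - 8*100) - (164 - 94) = (-18 - 800) - 1*70 = -818 - 70 = -888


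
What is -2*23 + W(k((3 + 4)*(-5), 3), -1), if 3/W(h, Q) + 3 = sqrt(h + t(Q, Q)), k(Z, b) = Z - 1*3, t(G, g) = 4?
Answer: -1987/43 - 3*I*sqrt(34)/43 ≈ -46.209 - 0.40681*I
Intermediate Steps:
k(Z, b) = -3 + Z (k(Z, b) = Z - 3 = -3 + Z)
W(h, Q) = 3/(-3 + sqrt(4 + h)) (W(h, Q) = 3/(-3 + sqrt(h + 4)) = 3/(-3 + sqrt(4 + h)))
-2*23 + W(k((3 + 4)*(-5), 3), -1) = -2*23 + 3/(-3 + sqrt(4 + (-3 + (3 + 4)*(-5)))) = -46 + 3/(-3 + sqrt(4 + (-3 + 7*(-5)))) = -46 + 3/(-3 + sqrt(4 + (-3 - 35))) = -46 + 3/(-3 + sqrt(4 - 38)) = -46 + 3/(-3 + sqrt(-34)) = -46 + 3/(-3 + I*sqrt(34))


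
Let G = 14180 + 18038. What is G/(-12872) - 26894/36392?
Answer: -23729016/7319341 ≈ -3.2420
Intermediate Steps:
G = 32218
G/(-12872) - 26894/36392 = 32218/(-12872) - 26894/36392 = 32218*(-1/12872) - 26894*1/36392 = -16109/6436 - 13447/18196 = -23729016/7319341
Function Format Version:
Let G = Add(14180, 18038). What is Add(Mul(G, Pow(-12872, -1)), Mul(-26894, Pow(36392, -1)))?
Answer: Rational(-23729016, 7319341) ≈ -3.2420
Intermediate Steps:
G = 32218
Add(Mul(G, Pow(-12872, -1)), Mul(-26894, Pow(36392, -1))) = Add(Mul(32218, Pow(-12872, -1)), Mul(-26894, Pow(36392, -1))) = Add(Mul(32218, Rational(-1, 12872)), Mul(-26894, Rational(1, 36392))) = Add(Rational(-16109, 6436), Rational(-13447, 18196)) = Rational(-23729016, 7319341)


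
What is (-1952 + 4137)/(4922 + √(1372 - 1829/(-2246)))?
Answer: 24154764220/54408701323 - 37145*√23962574/54408701323 ≈ 0.44061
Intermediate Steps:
(-1952 + 4137)/(4922 + √(1372 - 1829/(-2246))) = 2185/(4922 + √(1372 - 1829*(-1/2246))) = 2185/(4922 + √(1372 + 1829/2246)) = 2185/(4922 + √(3083341/2246)) = 2185/(4922 + 17*√23962574/2246)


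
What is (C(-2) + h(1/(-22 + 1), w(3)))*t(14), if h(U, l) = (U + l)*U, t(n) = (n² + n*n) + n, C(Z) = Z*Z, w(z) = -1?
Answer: 103588/63 ≈ 1644.3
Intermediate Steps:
C(Z) = Z²
t(n) = n + 2*n² (t(n) = (n² + n²) + n = 2*n² + n = n + 2*n²)
h(U, l) = U*(U + l)
(C(-2) + h(1/(-22 + 1), w(3)))*t(14) = ((-2)² + (1/(-22 + 1) - 1)/(-22 + 1))*(14*(1 + 2*14)) = (4 + (1/(-21) - 1)/(-21))*(14*(1 + 28)) = (4 - (-1/21 - 1)/21)*(14*29) = (4 - 1/21*(-22/21))*406 = (4 + 22/441)*406 = (1786/441)*406 = 103588/63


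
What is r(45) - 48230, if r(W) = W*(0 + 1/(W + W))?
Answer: -96459/2 ≈ -48230.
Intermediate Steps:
r(W) = ½ (r(W) = W*(0 + 1/(2*W)) = W*(1/(2*W)) = ½)
r(45) - 48230 = ½ - 48230 = -96459/2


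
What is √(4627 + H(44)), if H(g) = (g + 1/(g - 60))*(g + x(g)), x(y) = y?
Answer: √33974/2 ≈ 92.160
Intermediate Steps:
H(g) = 2*g*(g + 1/(-60 + g)) (H(g) = (g + 1/(g - 60))*(g + g) = (g + 1/(-60 + g))*(2*g) = 2*g*(g + 1/(-60 + g)))
√(4627 + H(44)) = √(4627 + 2*44*(1 + 44² - 60*44)/(-60 + 44)) = √(4627 + 2*44*(1 + 1936 - 2640)/(-16)) = √(4627 + 2*44*(-1/16)*(-703)) = √(4627 + 7733/2) = √(16987/2) = √33974/2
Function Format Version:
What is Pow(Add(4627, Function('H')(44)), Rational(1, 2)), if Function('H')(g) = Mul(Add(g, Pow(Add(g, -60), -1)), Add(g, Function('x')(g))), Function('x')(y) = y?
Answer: Mul(Rational(1, 2), Pow(33974, Rational(1, 2))) ≈ 92.160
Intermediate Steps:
Function('H')(g) = Mul(2, g, Add(g, Pow(Add(-60, g), -1))) (Function('H')(g) = Mul(Add(g, Pow(Add(g, -60), -1)), Add(g, g)) = Mul(Add(g, Pow(Add(-60, g), -1)), Mul(2, g)) = Mul(2, g, Add(g, Pow(Add(-60, g), -1))))
Pow(Add(4627, Function('H')(44)), Rational(1, 2)) = Pow(Add(4627, Mul(2, 44, Pow(Add(-60, 44), -1), Add(1, Pow(44, 2), Mul(-60, 44)))), Rational(1, 2)) = Pow(Add(4627, Mul(2, 44, Pow(-16, -1), Add(1, 1936, -2640))), Rational(1, 2)) = Pow(Add(4627, Mul(2, 44, Rational(-1, 16), -703)), Rational(1, 2)) = Pow(Add(4627, Rational(7733, 2)), Rational(1, 2)) = Pow(Rational(16987, 2), Rational(1, 2)) = Mul(Rational(1, 2), Pow(33974, Rational(1, 2)))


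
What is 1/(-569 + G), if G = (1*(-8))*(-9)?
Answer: -1/497 ≈ -0.0020121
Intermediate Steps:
G = 72 (G = -8*(-9) = 72)
1/(-569 + G) = 1/(-569 + 72) = 1/(-497) = -1/497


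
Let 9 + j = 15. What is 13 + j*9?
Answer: 67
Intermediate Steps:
j = 6 (j = -9 + 15 = 6)
13 + j*9 = 13 + 6*9 = 13 + 54 = 67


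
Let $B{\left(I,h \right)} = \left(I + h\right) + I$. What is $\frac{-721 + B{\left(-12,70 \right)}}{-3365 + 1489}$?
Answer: $\frac{675}{1876} \approx 0.35981$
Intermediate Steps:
$B{\left(I,h \right)} = h + 2 I$
$\frac{-721 + B{\left(-12,70 \right)}}{-3365 + 1489} = \frac{-721 + \left(70 + 2 \left(-12\right)\right)}{-3365 + 1489} = \frac{-721 + \left(70 - 24\right)}{-1876} = \left(-721 + 46\right) \left(- \frac{1}{1876}\right) = \left(-675\right) \left(- \frac{1}{1876}\right) = \frac{675}{1876}$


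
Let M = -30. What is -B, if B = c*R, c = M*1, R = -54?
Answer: -1620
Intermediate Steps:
c = -30 (c = -30*1 = -30)
B = 1620 (B = -30*(-54) = 1620)
-B = -1*1620 = -1620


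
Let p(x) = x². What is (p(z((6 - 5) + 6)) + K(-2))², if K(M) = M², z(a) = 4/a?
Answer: 44944/2401 ≈ 18.719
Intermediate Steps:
(p(z((6 - 5) + 6)) + K(-2))² = ((4/((6 - 5) + 6))² + (-2)²)² = ((4/(1 + 6))² + 4)² = ((4/7)² + 4)² = (16/49 + 4)² = (212/49)² = 44944/2401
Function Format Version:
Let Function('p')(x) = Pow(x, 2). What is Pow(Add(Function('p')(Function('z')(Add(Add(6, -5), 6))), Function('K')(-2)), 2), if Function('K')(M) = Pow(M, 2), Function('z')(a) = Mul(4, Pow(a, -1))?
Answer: Rational(44944, 2401) ≈ 18.719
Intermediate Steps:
Pow(Add(Function('p')(Function('z')(Add(Add(6, -5), 6))), Function('K')(-2)), 2) = Pow(Add(Pow(Mul(4, Pow(Add(Add(6, -5), 6), -1)), 2), Pow(-2, 2)), 2) = Pow(Add(Pow(Mul(4, Pow(Add(1, 6), -1)), 2), 4), 2) = Pow(Add(Pow(Mul(4, Pow(7, -1)), 2), 4), 2) = Pow(Add(Pow(Mul(4, Rational(1, 7)), 2), 4), 2) = Pow(Add(Pow(Rational(4, 7), 2), 4), 2) = Pow(Add(Rational(16, 49), 4), 2) = Pow(Rational(212, 49), 2) = Rational(44944, 2401)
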